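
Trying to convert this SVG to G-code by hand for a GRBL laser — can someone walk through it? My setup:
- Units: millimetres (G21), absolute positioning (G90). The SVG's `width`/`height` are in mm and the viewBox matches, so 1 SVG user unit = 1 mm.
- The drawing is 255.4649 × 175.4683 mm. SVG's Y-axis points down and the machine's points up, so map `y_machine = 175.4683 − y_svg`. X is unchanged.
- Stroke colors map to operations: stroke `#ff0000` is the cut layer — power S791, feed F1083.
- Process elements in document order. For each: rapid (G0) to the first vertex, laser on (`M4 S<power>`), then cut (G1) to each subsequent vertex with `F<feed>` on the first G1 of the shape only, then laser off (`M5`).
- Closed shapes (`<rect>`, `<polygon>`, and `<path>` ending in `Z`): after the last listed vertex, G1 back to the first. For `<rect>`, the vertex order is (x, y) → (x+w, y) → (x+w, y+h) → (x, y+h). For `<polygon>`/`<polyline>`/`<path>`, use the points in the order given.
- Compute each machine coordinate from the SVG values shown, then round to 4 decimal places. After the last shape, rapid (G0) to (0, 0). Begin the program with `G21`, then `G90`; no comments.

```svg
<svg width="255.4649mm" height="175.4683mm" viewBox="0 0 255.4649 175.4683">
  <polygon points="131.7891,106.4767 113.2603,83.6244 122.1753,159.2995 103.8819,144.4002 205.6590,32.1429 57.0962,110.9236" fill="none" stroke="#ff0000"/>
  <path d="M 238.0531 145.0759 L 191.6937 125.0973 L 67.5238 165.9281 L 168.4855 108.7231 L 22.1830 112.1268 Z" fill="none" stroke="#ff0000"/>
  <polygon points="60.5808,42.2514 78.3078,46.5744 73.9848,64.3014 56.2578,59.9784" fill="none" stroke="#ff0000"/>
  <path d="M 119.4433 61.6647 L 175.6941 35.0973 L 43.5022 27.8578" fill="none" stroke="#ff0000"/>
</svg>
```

G21
G90
G0 X131.7891 Y68.9916
M4 S791
G1 X113.2603 Y91.8439 F1083
G1 X122.1753 Y16.1688
G1 X103.8819 Y31.0681
G1 X205.6590 Y143.3254
G1 X57.0962 Y64.5447
G1 X131.7891 Y68.9916
M5
G0 X238.0531 Y30.3924
M4 S791
G1 X191.6937 Y50.3710 F1083
G1 X67.5238 Y9.5402
G1 X168.4855 Y66.7452
G1 X22.1830 Y63.3415
G1 X238.0531 Y30.3924
M5
G0 X60.5808 Y133.2169
M4 S791
G1 X78.3078 Y128.8939 F1083
G1 X73.9848 Y111.1669
G1 X56.2578 Y115.4899
G1 X60.5808 Y133.2169
M5
G0 X119.4433 Y113.8036
M4 S791
G1 X175.6941 Y140.3710 F1083
G1 X43.5022 Y147.6105
M5
G0 X0.0000 Y0.0000

1 u = 1 mm; y_m = 175.4683 − y.

[1] `<polygon>` closed polygon, #ff0000→cut S791 F1083: (131.7891,68.9916) → (113.2603,91.8439) → (122.1753,16.1688) → (103.8819,31.0681) → (205.6590,143.3254) → (57.0962,64.5447) → (131.7891,68.9916) (closed)

[2] `<path>` closed polygon, #ff0000→cut S791 F1083: (238.0531,30.3924) → (191.6937,50.3710) → (67.5238,9.5402) → (168.4855,66.7452) → (22.1830,63.3415) → (238.0531,30.3924) (closed)

[3] `<polygon>` regular polygon, #ff0000→cut S791 F1083: (60.5808,133.2169) → (78.3078,128.8939) → (73.9848,111.1669) → (56.2578,115.4899) → (60.5808,133.2169) (closed)

[4] `<path>` open polyline, #ff0000→cut S791 F1083: (119.4433,113.8036) → (175.6941,140.3710) → (43.5022,147.6105)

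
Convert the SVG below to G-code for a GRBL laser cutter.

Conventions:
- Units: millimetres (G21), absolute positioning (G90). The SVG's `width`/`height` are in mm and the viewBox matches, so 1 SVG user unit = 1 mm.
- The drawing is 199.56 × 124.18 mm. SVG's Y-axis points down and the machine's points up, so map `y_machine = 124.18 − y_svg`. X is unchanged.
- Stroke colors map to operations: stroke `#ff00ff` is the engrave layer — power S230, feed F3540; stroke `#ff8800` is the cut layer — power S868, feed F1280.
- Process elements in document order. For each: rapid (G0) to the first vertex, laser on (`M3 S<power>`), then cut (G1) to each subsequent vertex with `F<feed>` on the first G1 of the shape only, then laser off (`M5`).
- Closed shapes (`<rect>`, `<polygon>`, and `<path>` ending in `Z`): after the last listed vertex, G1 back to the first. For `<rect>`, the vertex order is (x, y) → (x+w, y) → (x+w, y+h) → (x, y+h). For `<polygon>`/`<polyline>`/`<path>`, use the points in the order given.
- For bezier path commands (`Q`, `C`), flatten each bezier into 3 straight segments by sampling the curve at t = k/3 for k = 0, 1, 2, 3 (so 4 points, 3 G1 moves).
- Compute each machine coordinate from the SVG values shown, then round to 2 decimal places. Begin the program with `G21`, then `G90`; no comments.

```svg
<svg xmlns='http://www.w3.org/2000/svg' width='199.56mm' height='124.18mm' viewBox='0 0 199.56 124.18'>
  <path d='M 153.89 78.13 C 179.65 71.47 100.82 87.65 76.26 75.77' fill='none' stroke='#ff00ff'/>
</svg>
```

viewBox `0 0 199.56 124.18` with mm width/height → 1 unit = 1 mm. Flip: y_m = 124.18 − y_svg.

**Shape 1** — `<path>` cubic bezier, stroke `#ff00ff` → engrave (S230, F3540). Control points (SVG): P0=(153.89,78.13), P1=(179.65,71.47), P2=(100.82,87.65), P3=(76.26,75.77); sampled at t=k/3. Machine vertices: (153.89,46.05) → (150.67,46.98) → (113.03,44.00) → (76.26,48.41). Open path.

G21
G90
G0 X153.89 Y46.05
M3 S230
G1 X150.67 Y46.98 F3540
G1 X113.03 Y44.00
G1 X76.26 Y48.41
M5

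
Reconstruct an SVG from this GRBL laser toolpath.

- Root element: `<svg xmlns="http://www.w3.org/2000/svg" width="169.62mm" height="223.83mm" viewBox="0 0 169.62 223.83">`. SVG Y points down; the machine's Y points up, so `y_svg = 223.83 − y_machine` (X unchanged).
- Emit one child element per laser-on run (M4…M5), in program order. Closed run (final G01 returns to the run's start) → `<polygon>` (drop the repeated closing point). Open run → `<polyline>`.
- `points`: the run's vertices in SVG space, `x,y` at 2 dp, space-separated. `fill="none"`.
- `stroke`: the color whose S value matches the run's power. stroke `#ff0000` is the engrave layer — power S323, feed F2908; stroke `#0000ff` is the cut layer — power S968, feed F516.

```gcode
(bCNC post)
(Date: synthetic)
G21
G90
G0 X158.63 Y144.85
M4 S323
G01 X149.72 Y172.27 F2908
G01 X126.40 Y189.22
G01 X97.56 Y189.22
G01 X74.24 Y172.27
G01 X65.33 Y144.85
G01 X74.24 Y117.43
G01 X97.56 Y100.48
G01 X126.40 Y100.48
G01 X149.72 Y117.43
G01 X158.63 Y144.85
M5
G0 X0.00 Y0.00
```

Machine Y-up, SVG Y-down with viewBox height 223.83, so y_svg = 223.83 − y_machine; X carries over. Every run uses S323, so all elements get stroke `#ff0000` (engrave).

Run 1: The run returns to its start, so emit a `<polygon>` with points (Y-flipped): 158.63,78.98 149.72,51.56 126.40,34.61 97.56,34.61 74.24,51.56 65.33,78.98 74.24,106.40 97.56,123.35 126.40,123.35 149.72,106.40.

<svg xmlns="http://www.w3.org/2000/svg" width="169.62mm" height="223.83mm" viewBox="0 0 169.62 223.83">
  <polygon points="158.63,78.98 149.72,51.56 126.40,34.61 97.56,34.61 74.24,51.56 65.33,78.98 74.24,106.40 97.56,123.35 126.40,123.35 149.72,106.40" fill="none" stroke="#ff0000"/>
</svg>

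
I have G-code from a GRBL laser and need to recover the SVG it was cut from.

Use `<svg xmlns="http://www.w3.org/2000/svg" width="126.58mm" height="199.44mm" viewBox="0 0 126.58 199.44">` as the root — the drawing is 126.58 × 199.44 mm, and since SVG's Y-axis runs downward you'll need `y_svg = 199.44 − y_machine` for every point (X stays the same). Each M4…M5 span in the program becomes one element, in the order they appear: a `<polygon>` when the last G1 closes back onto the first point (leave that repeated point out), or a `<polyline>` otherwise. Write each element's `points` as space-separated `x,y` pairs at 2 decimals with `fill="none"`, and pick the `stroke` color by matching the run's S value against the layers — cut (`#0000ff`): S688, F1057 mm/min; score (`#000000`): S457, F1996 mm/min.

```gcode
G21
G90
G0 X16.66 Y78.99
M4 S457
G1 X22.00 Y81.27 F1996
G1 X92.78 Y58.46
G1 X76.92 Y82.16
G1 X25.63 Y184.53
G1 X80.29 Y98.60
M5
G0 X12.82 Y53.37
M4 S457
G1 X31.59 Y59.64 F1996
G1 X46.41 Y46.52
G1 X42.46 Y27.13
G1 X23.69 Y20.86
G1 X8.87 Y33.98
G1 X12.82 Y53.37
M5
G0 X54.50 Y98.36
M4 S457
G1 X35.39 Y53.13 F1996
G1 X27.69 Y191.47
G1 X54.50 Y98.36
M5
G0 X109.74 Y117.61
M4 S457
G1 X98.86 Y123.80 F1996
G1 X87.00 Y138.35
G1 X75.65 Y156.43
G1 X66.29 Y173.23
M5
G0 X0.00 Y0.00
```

<svg xmlns="http://www.w3.org/2000/svg" width="126.58mm" height="199.44mm" viewBox="0 0 126.58 199.44">
  <polyline points="16.66,120.45 22.00,118.17 92.78,140.98 76.92,117.28 25.63,14.91 80.29,100.84" fill="none" stroke="#000000"/>
  <polygon points="12.82,146.07 31.59,139.80 46.41,152.92 42.46,172.31 23.69,178.58 8.87,165.46" fill="none" stroke="#000000"/>
  <polygon points="54.50,101.08 35.39,146.31 27.69,7.97" fill="none" stroke="#000000"/>
  <polyline points="109.74,81.83 98.86,75.64 87.00,61.09 75.65,43.01 66.29,26.21" fill="none" stroke="#000000"/>
</svg>

Each laser-on run becomes one SVG element. Flip Y back into SVG space with y_svg = 199.44 − y_machine. Every run uses S457, so all elements get stroke `#000000` (score).

Run 1: The run is open, so emit a `<polyline>` with points (Y-flipped): 16.66,120.45 22.00,118.17 92.78,140.98 76.92,117.28 25.63,14.91 80.29,100.84.

Run 2: The run returns to its start, so emit a `<polygon>` with points (Y-flipped): 12.82,146.07 31.59,139.80 46.41,152.92 42.46,172.31 23.69,178.58 8.87,165.46.

Run 3: The run returns to its start, so emit a `<polygon>` with points (Y-flipped): 54.50,101.08 35.39,146.31 27.69,7.97.

Run 4: The run is open, so emit a `<polyline>` with points (Y-flipped): 109.74,81.83 98.86,75.64 87.00,61.09 75.65,43.01 66.29,26.21.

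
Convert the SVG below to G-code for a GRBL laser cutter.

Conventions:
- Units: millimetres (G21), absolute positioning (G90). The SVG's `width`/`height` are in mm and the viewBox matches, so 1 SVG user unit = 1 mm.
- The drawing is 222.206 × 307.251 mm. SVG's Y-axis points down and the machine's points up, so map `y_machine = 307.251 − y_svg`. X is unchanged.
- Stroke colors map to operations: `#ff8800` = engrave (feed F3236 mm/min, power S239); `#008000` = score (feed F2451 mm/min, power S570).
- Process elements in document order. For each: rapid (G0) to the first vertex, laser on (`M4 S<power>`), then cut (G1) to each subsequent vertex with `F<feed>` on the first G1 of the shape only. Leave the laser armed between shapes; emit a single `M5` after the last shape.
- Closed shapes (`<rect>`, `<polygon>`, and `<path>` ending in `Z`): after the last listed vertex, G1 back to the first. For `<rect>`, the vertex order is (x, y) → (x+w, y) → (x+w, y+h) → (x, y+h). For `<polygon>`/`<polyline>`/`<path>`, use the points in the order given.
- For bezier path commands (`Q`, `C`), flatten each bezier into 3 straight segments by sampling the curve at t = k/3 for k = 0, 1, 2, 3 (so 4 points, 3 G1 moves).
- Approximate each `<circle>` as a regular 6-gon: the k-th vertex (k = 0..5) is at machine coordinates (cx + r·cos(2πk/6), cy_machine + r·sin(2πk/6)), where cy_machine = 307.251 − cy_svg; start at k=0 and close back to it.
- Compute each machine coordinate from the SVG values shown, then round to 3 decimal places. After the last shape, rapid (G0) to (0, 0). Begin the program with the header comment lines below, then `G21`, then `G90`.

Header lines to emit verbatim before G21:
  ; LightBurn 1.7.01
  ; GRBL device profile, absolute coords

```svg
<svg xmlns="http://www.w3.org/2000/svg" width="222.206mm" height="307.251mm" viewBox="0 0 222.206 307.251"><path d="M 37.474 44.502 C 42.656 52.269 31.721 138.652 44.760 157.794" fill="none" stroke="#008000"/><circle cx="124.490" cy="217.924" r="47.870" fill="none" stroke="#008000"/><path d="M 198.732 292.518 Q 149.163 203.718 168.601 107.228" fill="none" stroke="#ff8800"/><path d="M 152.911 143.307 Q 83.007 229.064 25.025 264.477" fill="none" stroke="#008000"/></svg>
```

viewBox `0 0 222.206 307.251` with mm width/height → 1 unit = 1 mm. Flip: y_m = 307.251 − y_svg.

**Shape 1** — `<path>` cubic bezier, stroke `#008000` → score (S570, F2451). Control points (SVG): P0=(37.474,44.502), P1=(42.656,52.269), P2=(31.721,138.652), P3=(44.760,157.794); sampled at t=k/3. Machine vertices: (37.474,262.749) → (38.769,234.179) → (38.227,185.611) → (44.760,149.457). Open path.

**Shape 2** — `<circle>` circle, stroke `#008000` → score (S570, F2451). Machine vertices: (172.360,89.327) → (148.425,130.784) → (100.555,130.784) → (76.620,89.327) → (100.555,47.870) → (148.425,47.870) → (172.360,89.327). Closed: final G1 returns to the first vertex.

**Shape 3** — `<path>` quadratic bezier, stroke `#ff8800` → engrave (S239, F3236). Control points (SVG): P0=(198.732,292.518), P1=(149.163,203.718), P2=(168.601,107.228); sampled at t=k/3. Machine vertices: (198.732,14.733) → (173.353,74.787) → (163.310,136.551) → (168.601,200.023). Open path.

**Shape 4** — `<path>` quadratic bezier, stroke `#008000` → score (S570, F2451). Control points (SVG): P0=(152.911,143.307), P1=(83.007,229.064), P2=(25.025,264.477); sampled at t=k/3. Machine vertices: (152.911,163.944) → (107.633,112.366) → (65.004,71.976) → (25.025,42.774). Open path.

; LightBurn 1.7.01
; GRBL device profile, absolute coords
G21
G90
G0 X37.474 Y262.749
M4 S570
G1 X38.769 Y234.179 F2451
G1 X38.227 Y185.611
G1 X44.760 Y149.457
G0 X172.360 Y89.327
M4 S570
G1 X148.425 Y130.784 F2451
G1 X100.555 Y130.784
G1 X76.620 Y89.327
G1 X100.555 Y47.870
G1 X148.425 Y47.870
G1 X172.360 Y89.327
G0 X198.732 Y14.733
M4 S239
G1 X173.353 Y74.787 F3236
G1 X163.310 Y136.551
G1 X168.601 Y200.023
G0 X152.911 Y163.944
M4 S570
G1 X107.633 Y112.366 F2451
G1 X65.004 Y71.976
G1 X25.025 Y42.774
M5
G0 X0.000 Y0.000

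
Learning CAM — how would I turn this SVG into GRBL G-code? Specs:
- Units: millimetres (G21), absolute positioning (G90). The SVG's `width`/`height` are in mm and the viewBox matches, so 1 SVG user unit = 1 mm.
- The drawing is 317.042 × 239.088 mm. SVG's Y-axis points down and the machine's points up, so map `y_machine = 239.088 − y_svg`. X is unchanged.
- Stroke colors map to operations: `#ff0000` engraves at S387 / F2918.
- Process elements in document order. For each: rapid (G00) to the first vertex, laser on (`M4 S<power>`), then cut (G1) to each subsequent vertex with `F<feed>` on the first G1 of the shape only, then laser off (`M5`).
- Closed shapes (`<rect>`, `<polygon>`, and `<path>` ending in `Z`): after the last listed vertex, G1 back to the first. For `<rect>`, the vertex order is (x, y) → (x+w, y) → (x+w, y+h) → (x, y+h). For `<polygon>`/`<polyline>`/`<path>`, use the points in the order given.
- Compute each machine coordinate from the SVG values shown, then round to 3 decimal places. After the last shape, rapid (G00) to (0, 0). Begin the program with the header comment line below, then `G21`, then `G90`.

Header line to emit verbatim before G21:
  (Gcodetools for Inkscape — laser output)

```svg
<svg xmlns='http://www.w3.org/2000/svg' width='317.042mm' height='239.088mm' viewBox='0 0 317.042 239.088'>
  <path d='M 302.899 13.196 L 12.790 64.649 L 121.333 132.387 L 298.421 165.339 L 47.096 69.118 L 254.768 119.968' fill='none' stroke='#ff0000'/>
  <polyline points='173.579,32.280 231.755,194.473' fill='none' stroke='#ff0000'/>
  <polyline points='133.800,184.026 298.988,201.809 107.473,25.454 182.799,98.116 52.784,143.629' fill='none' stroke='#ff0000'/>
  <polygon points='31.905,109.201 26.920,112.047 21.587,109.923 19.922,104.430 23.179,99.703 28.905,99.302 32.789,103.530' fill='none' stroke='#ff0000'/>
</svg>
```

(Gcodetools for Inkscape — laser output)
G21
G90
G00 X302.899 Y225.892
M4 S387
G1 X12.790 Y174.439 F2918
G1 X121.333 Y106.701
G1 X298.421 Y73.749
G1 X47.096 Y169.970
G1 X254.768 Y119.120
M5
G00 X173.579 Y206.808
M4 S387
G1 X231.755 Y44.615 F2918
M5
G00 X133.800 Y55.062
M4 S387
G1 X298.988 Y37.279 F2918
G1 X107.473 Y213.634
G1 X182.799 Y140.972
G1 X52.784 Y95.459
M5
G00 X31.905 Y129.887
M4 S387
G1 X26.920 Y127.041 F2918
G1 X21.587 Y129.165
G1 X19.922 Y134.658
G1 X23.179 Y139.385
G1 X28.905 Y139.786
G1 X32.789 Y135.558
G1 X31.905 Y129.887
M5
G00 X0.000 Y0.000

1 u = 1 mm; y_m = 239.088 − y.

[1] `<path>` open polyline, #ff0000→engrave S387 F2918: (302.899,225.892) → (12.790,174.439) → (121.333,106.701) → (298.421,73.749) → (47.096,169.970) → (254.768,119.120)

[2] `<polyline>` line segment, #ff0000→engrave S387 F2918: (173.579,206.808) → (231.755,44.615)

[3] `<polyline>` open polyline, #ff0000→engrave S387 F2918: (133.800,55.062) → (298.988,37.279) → (107.473,213.634) → (182.799,140.972) → (52.784,95.459)

[4] `<polygon>` regular polygon, #ff0000→engrave S387 F2918: (31.905,129.887) → (26.920,127.041) → (21.587,129.165) → (19.922,134.658) → (23.179,139.385) → (28.905,139.786) → (32.789,135.558) → (31.905,129.887) (closed)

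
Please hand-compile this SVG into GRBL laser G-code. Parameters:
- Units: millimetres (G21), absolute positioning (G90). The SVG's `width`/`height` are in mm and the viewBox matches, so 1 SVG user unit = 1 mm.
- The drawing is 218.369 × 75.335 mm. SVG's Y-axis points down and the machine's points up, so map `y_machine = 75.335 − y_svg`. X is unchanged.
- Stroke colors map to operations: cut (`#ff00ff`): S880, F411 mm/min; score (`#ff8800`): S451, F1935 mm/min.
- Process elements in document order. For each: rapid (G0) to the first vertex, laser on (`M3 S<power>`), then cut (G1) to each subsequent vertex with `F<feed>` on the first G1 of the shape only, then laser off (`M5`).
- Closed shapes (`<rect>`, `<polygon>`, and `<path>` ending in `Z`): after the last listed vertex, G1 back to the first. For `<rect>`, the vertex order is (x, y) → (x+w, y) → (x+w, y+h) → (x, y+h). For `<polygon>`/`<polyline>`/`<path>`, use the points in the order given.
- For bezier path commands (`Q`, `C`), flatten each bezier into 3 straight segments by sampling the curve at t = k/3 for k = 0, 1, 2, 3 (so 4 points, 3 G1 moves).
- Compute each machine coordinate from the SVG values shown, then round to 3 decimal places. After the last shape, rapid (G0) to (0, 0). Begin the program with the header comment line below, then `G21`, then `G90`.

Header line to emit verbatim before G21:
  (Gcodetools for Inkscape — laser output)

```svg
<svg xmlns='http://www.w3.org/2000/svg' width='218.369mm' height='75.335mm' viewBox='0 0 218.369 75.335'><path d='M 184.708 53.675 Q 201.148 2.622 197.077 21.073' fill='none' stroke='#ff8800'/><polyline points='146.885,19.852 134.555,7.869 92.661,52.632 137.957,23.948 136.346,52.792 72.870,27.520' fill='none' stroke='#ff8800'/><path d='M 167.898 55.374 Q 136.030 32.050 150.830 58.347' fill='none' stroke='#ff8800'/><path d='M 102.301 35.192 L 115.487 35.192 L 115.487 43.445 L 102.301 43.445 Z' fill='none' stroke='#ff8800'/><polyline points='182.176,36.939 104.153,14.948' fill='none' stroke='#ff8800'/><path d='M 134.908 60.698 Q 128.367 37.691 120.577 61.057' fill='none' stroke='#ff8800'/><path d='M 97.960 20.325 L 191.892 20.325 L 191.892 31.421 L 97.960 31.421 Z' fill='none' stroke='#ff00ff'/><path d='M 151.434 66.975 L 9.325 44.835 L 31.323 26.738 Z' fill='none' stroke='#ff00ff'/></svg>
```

viewBox `0 0 218.369 75.335` with mm width/height → 1 unit = 1 mm. Flip: y_m = 75.335 − y_svg.

**Shape 1** — `<path>` quadratic bezier, stroke `#ff8800` → score (S451, F1935). Control points (SVG): P0=(184.708,53.675), P1=(201.148,2.622), P2=(197.077,21.073); sampled at t=k/3. Machine vertices: (184.708,21.660) → (193.389,47.973) → (197.512,58.840) → (197.077,54.262). Open path.

**Shape 2** — `<polyline>` open polyline, stroke `#ff8800` → score (S451, F1935). Machine vertices: (146.885,55.483) → (134.555,67.466) → (92.661,22.703) → (137.957,51.387) → (136.346,22.543) → (72.870,47.815). Open path.

**Shape 3** — `<path>` quadratic bezier, stroke `#ff8800` → score (S451, F1935). Control points (SVG): P0=(167.898,55.374), P1=(136.030,32.050), P2=(150.830,58.347); sampled at t=k/3. Machine vertices: (167.898,19.961) → (151.838,29.997) → (146.149,29.006) → (150.830,16.988). Open path.

**Shape 4** — `<path>` rectangle, stroke `#ff8800` → score (S451, F1935). Machine vertices: (102.301,40.143) → (115.487,40.143) → (115.487,31.890) → (102.301,31.890) → (102.301,40.143). Closed: final G1 returns to the first vertex.

**Shape 5** — `<polyline>` line segment, stroke `#ff8800` → score (S451, F1935). Machine vertices: (182.176,38.396) → (104.153,60.387). Open path.

**Shape 6** — `<path>` quadratic bezier, stroke `#ff8800` → score (S451, F1935). Control points (SVG): P0=(134.908,60.698), P1=(128.367,37.691), P2=(120.577,61.057); sampled at t=k/3. Machine vertices: (134.908,14.637) → (130.409,24.822) → (125.632,24.703) → (120.577,14.278). Open path.

**Shape 7** — `<path>` rectangle, stroke `#ff00ff` → cut (S880, F411). Machine vertices: (97.960,55.010) → (191.892,55.010) → (191.892,43.914) → (97.960,43.914) → (97.960,55.010). Closed: final G1 returns to the first vertex.

**Shape 8** — `<path>` closed polygon, stroke `#ff00ff` → cut (S880, F411). Machine vertices: (151.434,8.360) → (9.325,30.500) → (31.323,48.597) → (151.434,8.360). Closed: final G1 returns to the first vertex.

(Gcodetools for Inkscape — laser output)
G21
G90
G0 X184.708 Y21.660
M3 S451
G1 X193.389 Y47.973 F1935
G1 X197.512 Y58.840
G1 X197.077 Y54.262
M5
G0 X146.885 Y55.483
M3 S451
G1 X134.555 Y67.466 F1935
G1 X92.661 Y22.703
G1 X137.957 Y51.387
G1 X136.346 Y22.543
G1 X72.870 Y47.815
M5
G0 X167.898 Y19.961
M3 S451
G1 X151.838 Y29.997 F1935
G1 X146.149 Y29.006
G1 X150.830 Y16.988
M5
G0 X102.301 Y40.143
M3 S451
G1 X115.487 Y40.143 F1935
G1 X115.487 Y31.890
G1 X102.301 Y31.890
G1 X102.301 Y40.143
M5
G0 X182.176 Y38.396
M3 S451
G1 X104.153 Y60.387 F1935
M5
G0 X134.908 Y14.637
M3 S451
G1 X130.409 Y24.822 F1935
G1 X125.632 Y24.703
G1 X120.577 Y14.278
M5
G0 X97.960 Y55.010
M3 S880
G1 X191.892 Y55.010 F411
G1 X191.892 Y43.914
G1 X97.960 Y43.914
G1 X97.960 Y55.010
M5
G0 X151.434 Y8.360
M3 S880
G1 X9.325 Y30.500 F411
G1 X31.323 Y48.597
G1 X151.434 Y8.360
M5
G0 X0.000 Y0.000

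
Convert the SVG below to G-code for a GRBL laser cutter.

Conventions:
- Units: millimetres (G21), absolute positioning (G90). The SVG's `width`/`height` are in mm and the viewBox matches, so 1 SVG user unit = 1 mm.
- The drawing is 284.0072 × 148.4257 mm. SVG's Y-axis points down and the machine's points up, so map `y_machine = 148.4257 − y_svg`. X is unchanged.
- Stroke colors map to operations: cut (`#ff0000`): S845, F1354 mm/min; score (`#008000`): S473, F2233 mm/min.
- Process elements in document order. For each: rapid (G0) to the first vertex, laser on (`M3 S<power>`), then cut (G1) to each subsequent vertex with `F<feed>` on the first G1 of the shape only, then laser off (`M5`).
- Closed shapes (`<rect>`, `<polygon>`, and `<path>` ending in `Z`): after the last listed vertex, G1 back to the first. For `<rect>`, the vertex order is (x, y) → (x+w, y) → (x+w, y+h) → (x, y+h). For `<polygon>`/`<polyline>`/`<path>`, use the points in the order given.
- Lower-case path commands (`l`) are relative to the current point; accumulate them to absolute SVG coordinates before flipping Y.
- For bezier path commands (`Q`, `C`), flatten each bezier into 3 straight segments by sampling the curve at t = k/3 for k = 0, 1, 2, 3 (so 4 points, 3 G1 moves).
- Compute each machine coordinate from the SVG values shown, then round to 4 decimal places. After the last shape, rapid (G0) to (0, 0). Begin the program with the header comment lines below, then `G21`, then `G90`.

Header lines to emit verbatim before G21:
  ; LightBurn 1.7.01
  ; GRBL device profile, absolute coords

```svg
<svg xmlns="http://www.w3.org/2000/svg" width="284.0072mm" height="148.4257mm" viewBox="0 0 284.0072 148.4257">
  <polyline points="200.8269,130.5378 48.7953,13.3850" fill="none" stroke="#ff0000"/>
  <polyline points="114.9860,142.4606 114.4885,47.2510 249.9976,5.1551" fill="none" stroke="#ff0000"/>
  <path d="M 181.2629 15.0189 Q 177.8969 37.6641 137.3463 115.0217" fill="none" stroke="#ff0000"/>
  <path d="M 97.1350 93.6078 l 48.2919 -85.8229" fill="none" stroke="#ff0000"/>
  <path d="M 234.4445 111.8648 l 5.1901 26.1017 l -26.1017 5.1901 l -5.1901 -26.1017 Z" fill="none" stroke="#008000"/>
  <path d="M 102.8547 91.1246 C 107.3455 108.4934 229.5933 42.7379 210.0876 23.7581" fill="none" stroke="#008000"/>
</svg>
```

viewBox `0 0 284.0072 148.4257` with mm width/height → 1 unit = 1 mm. Flip: y_m = 148.4257 − y_svg.

**Shape 1** — `<polyline>` line segment, stroke `#ff0000` → cut (S845, F1354). Machine vertices: (200.8269,17.8879) → (48.7953,135.0407). Open path.

**Shape 2** — `<polyline>` open polyline, stroke `#ff0000` → cut (S845, F1354). Machine vertices: (114.9860,5.9651) → (114.4885,101.1747) → (249.9976,143.2706). Open path.

**Shape 3** — `<path>` quadratic bezier, stroke `#ff0000` → cut (S845, F1354). Control points (SVG): P0=(181.2629,15.0189), P1=(177.8969,37.6641), P2=(137.3463,115.0217); sampled at t=k/3. Machine vertices: (181.2629,133.4068) → (174.8873,112.2308) → (160.2484,78.8966) → (137.3463,33.4040). Open path.

**Shape 4** — `<path>` line segment, stroke `#ff0000` → cut (S845, F1354). Machine vertices: (97.1350,54.8179) → (145.4269,140.6408). Open path.

**Shape 5** — `<path>` regular polygon, stroke `#008000` → score (S473, F2233). Machine vertices: (234.4445,36.5609) → (239.6346,10.4592) → (213.5329,5.2691) → (208.3428,31.3708) → (234.4445,36.5609). Closed: final G1 returns to the first vertex.

**Shape 6** — `<path>` cubic bezier, stroke `#008000` → score (S473, F2233). Control points (SVG): P0=(102.8547,91.1246), P1=(107.3455,108.4934), P2=(229.5933,42.7379), P3=(210.0876,23.7581); sampled at t=k/3. Machine vertices: (102.8547,57.3011) → (136.9863,62.8293) → (191.9536,94.9070) → (210.0876,124.6676). Open path.

; LightBurn 1.7.01
; GRBL device profile, absolute coords
G21
G90
G0 X200.8269 Y17.8879
M3 S845
G1 X48.7953 Y135.0407 F1354
M5
G0 X114.9860 Y5.9651
M3 S845
G1 X114.4885 Y101.1747 F1354
G1 X249.9976 Y143.2706
M5
G0 X181.2629 Y133.4068
M3 S845
G1 X174.8873 Y112.2308 F1354
G1 X160.2484 Y78.8966
G1 X137.3463 Y33.4040
M5
G0 X97.1350 Y54.8179
M3 S845
G1 X145.4269 Y140.6408 F1354
M5
G0 X234.4445 Y36.5609
M3 S473
G1 X239.6346 Y10.4592 F2233
G1 X213.5329 Y5.2691
G1 X208.3428 Y31.3708
G1 X234.4445 Y36.5609
M5
G0 X102.8547 Y57.3011
M3 S473
G1 X136.9863 Y62.8293 F2233
G1 X191.9536 Y94.9070
G1 X210.0876 Y124.6676
M5
G0 X0.0000 Y0.0000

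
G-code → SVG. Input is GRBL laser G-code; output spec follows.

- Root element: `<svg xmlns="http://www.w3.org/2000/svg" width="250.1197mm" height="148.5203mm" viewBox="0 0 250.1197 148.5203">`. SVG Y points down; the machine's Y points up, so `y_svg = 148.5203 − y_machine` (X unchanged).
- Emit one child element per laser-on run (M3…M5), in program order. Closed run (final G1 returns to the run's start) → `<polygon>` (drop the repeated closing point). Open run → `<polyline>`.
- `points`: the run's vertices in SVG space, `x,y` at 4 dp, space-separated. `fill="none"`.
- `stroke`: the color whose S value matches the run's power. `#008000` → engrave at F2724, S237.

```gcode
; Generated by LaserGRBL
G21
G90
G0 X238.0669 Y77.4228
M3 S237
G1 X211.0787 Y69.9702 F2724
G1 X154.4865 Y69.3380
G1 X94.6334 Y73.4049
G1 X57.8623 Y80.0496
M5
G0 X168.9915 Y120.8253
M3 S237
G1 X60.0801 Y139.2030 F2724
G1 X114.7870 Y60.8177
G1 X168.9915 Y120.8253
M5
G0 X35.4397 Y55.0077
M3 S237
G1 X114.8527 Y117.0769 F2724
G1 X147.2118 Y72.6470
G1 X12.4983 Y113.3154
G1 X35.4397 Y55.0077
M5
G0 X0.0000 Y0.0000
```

Each laser-on run becomes one SVG element. Flip Y back into SVG space with y_svg = 148.5203 − y_machine. Every run uses S237, so all elements get stroke `#008000` (engrave).

Run 1: The run is open, so emit a `<polyline>` with points (Y-flipped): 238.0669,71.0975 211.0787,78.5501 154.4865,79.1823 94.6334,75.1154 57.8623,68.4707.

Run 2: The run returns to its start, so emit a `<polygon>` with points (Y-flipped): 168.9915,27.6950 60.0801,9.3173 114.7870,87.7026.

Run 3: The run returns to its start, so emit a `<polygon>` with points (Y-flipped): 35.4397,93.5126 114.8527,31.4434 147.2118,75.8733 12.4983,35.2049.

<svg xmlns="http://www.w3.org/2000/svg" width="250.1197mm" height="148.5203mm" viewBox="0 0 250.1197 148.5203">
  <polyline points="238.0669,71.0975 211.0787,78.5501 154.4865,79.1823 94.6334,75.1154 57.8623,68.4707" fill="none" stroke="#008000"/>
  <polygon points="168.9915,27.6950 60.0801,9.3173 114.7870,87.7026" fill="none" stroke="#008000"/>
  <polygon points="35.4397,93.5126 114.8527,31.4434 147.2118,75.8733 12.4983,35.2049" fill="none" stroke="#008000"/>
</svg>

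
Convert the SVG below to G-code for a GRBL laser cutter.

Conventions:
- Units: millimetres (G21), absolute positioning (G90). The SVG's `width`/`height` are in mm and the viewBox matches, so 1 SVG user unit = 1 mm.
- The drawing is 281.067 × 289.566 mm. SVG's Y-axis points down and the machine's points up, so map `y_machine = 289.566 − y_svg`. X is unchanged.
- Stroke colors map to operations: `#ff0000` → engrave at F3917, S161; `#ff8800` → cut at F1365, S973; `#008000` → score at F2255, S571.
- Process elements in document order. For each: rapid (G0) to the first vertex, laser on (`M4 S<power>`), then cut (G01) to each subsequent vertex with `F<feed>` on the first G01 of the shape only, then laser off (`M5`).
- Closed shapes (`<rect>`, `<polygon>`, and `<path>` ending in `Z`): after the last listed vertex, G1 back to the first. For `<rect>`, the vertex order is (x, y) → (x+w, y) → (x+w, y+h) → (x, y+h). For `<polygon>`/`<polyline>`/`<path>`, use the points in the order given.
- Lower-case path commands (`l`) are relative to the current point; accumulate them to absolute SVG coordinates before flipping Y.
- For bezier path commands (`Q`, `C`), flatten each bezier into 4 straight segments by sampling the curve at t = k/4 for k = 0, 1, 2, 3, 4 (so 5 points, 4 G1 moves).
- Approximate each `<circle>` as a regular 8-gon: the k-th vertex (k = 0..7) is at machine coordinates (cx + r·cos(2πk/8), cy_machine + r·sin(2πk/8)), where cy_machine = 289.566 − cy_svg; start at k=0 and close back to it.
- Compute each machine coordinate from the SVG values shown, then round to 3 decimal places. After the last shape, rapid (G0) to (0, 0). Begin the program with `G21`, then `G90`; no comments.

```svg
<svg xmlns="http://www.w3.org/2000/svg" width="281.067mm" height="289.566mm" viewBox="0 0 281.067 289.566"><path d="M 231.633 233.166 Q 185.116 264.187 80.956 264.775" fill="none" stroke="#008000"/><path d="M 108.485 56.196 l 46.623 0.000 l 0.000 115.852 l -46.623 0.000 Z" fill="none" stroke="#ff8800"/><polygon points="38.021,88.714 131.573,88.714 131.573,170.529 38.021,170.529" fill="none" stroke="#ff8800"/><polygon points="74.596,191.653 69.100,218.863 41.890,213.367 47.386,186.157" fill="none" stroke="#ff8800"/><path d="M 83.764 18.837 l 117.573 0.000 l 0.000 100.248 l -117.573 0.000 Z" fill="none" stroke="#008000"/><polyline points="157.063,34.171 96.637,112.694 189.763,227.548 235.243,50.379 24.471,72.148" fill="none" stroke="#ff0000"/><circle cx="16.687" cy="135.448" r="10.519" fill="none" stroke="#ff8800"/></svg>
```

1 u = 1 mm; y_m = 289.566 − y.

[1] `<path>` quadratic bezier, #008000→score S571 F2255: (231.633,56.400) → (204.772,42.792) → (170.705,32.987) → (129.433,26.987) → (80.956,24.791)

[2] `<path>` rectangle, #ff8800→cut S973 F1365: (108.485,233.370) → (155.108,233.370) → (155.108,117.518) → (108.485,117.518) → (108.485,233.370) (closed)

[3] `<polygon>` rectangle, #ff8800→cut S973 F1365: (38.021,200.852) → (131.573,200.852) → (131.573,119.037) → (38.021,119.037) → (38.021,200.852) (closed)

[4] `<polygon>` regular polygon, #ff8800→cut S973 F1365: (74.596,97.913) → (69.100,70.703) → (41.890,76.199) → (47.386,103.409) → (74.596,97.913) (closed)

[5] `<path>` rectangle, #008000→score S571 F2255: (83.764,270.729) → (201.337,270.729) → (201.337,170.481) → (83.764,170.481) → (83.764,270.729) (closed)

[6] `<polyline>` open polyline, #ff0000→engrave S161 F3917: (157.063,255.395) → (96.637,176.872) → (189.763,62.018) → (235.243,239.187) → (24.471,217.418)

[7] `<circle>` circle, #ff8800→cut S973 F1365: (27.206,154.118) → (24.125,161.556) → (16.687,164.637) → (9.249,161.556) → (6.168,154.118) → (9.249,146.680) → (16.687,143.599) → (24.125,146.680) → (27.206,154.118) (closed)

G21
G90
G0 X231.633 Y56.400
M4 S571
G01 X204.772 Y42.792 F2255
G01 X170.705 Y32.987
G01 X129.433 Y26.987
G01 X80.956 Y24.791
M5
G0 X108.485 Y233.370
M4 S973
G01 X155.108 Y233.370 F1365
G01 X155.108 Y117.518
G01 X108.485 Y117.518
G01 X108.485 Y233.370
M5
G0 X38.021 Y200.852
M4 S973
G01 X131.573 Y200.852 F1365
G01 X131.573 Y119.037
G01 X38.021 Y119.037
G01 X38.021 Y200.852
M5
G0 X74.596 Y97.913
M4 S973
G01 X69.100 Y70.703 F1365
G01 X41.890 Y76.199
G01 X47.386 Y103.409
G01 X74.596 Y97.913
M5
G0 X83.764 Y270.729
M4 S571
G01 X201.337 Y270.729 F2255
G01 X201.337 Y170.481
G01 X83.764 Y170.481
G01 X83.764 Y270.729
M5
G0 X157.063 Y255.395
M4 S161
G01 X96.637 Y176.872 F3917
G01 X189.763 Y62.018
G01 X235.243 Y239.187
G01 X24.471 Y217.418
M5
G0 X27.206 Y154.118
M4 S973
G01 X24.125 Y161.556 F1365
G01 X16.687 Y164.637
G01 X9.249 Y161.556
G01 X6.168 Y154.118
G01 X9.249 Y146.680
G01 X16.687 Y143.599
G01 X24.125 Y146.680
G01 X27.206 Y154.118
M5
G0 X0.000 Y0.000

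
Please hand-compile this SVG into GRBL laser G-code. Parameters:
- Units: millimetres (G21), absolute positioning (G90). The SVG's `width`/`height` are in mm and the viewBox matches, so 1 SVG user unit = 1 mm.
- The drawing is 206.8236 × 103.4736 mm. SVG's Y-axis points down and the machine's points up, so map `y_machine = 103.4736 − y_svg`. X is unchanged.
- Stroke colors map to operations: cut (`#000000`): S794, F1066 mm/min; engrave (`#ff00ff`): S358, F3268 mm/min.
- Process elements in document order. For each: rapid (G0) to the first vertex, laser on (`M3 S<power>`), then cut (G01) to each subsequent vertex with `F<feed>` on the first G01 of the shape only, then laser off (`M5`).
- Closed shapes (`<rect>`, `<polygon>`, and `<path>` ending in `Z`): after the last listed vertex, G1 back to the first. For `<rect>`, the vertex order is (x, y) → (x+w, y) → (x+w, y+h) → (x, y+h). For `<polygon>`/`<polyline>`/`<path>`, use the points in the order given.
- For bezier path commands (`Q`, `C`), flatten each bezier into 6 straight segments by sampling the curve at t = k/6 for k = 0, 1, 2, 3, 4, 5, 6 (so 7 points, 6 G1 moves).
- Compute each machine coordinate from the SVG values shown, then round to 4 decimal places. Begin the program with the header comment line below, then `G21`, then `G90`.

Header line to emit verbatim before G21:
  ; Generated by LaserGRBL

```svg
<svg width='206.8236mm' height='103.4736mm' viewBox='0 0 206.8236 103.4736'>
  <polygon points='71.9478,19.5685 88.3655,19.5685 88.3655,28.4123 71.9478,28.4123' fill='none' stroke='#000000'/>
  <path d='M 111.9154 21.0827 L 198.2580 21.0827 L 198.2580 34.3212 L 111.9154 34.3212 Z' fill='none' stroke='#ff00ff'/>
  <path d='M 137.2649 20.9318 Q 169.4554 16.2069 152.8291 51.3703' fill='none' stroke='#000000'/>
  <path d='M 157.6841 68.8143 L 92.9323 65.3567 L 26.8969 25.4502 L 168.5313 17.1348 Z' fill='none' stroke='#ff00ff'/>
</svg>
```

; Generated by LaserGRBL
G21
G90
G0 X71.9478 Y83.9051
M3 S794
G01 X88.3655 Y83.9051 F1066
G01 X88.3655 Y75.0613
G01 X71.9478 Y75.0613
G01 X71.9478 Y83.9051
M5
G0 X111.9154 Y82.3909
M3 S358
G01 X198.2580 Y82.3909 F3268
G01 X198.2580 Y69.1524
G01 X111.9154 Y69.1524
G01 X111.9154 Y82.3909
M5
G0 X137.2649 Y82.5418
M3 S794
G01 X146.6390 Y83.0088 F1066
G01 X153.3011 Y81.2597
G01 X157.2512 Y77.2946
G01 X158.4892 Y71.1135
G01 X157.0152 Y62.7164
G01 X152.8291 Y52.1033
M5
G0 X157.6841 Y34.6593
M3 S358
G01 X92.9323 Y38.1169 F3268
G01 X26.8969 Y78.0234
G01 X168.5313 Y86.3388
G01 X157.6841 Y34.6593
M5

Since the viewBox matches the mm dimensions, user units are millimetres directly. The only transform is the Y-flip y_m = 103.4736 − y_svg.

Shape 1 is a rectangle drawn with `<polygon>`. Its stroke #000000 means cut at S794, F1066. After flipping Y the toolpath is (71.9478,83.9051) → (88.3655,83.9051) → (88.3655,75.0613) → (71.9478,75.0613) → (71.9478,83.9051), returning to the start.

Shape 2 is a rectangle drawn with `<path>`. Its stroke #ff00ff means engrave at S358, F3268. After flipping Y the toolpath is (111.9154,82.3909) → (198.2580,82.3909) → (198.2580,69.1524) → (111.9154,69.1524) → (111.9154,82.3909), returning to the start.

Shape 3 is a quadratic bezier drawn with `<path>`. Its stroke #000000 means cut at S794, F1066. After flipping Y the toolpath is (137.2649,82.5418) → (146.6390,83.0088) → (153.3011,81.2597) → (157.2512,77.2946) → (158.4892,71.1135) → (157.0152,62.7164) → (152.8291,52.1033).

Shape 4 is a closed polygon drawn with `<path>`. Its stroke #ff00ff means engrave at S358, F3268. After flipping Y the toolpath is (157.6841,34.6593) → (92.9323,38.1169) → (26.8969,78.0234) → (168.5313,86.3388) → (157.6841,34.6593), returning to the start.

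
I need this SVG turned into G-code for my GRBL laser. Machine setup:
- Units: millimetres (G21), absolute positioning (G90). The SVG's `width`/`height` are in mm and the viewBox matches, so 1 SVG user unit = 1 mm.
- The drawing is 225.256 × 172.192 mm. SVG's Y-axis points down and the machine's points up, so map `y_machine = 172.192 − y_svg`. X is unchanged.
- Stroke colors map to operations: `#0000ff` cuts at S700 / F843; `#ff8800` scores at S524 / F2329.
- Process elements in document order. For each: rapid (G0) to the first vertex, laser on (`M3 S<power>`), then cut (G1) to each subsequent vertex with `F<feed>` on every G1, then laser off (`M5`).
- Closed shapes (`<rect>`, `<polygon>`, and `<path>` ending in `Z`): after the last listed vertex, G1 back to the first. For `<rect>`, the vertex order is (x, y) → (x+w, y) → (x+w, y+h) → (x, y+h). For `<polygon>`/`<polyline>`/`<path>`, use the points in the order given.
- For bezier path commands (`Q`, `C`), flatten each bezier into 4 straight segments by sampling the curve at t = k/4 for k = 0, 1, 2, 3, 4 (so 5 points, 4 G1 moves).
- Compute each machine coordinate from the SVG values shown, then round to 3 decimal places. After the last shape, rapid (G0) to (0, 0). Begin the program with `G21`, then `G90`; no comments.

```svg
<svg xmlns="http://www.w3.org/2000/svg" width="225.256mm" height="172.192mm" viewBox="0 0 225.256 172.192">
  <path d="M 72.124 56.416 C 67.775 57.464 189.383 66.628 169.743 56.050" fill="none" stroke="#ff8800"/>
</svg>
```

1 u = 1 mm; y_m = 172.192 − y.

[1] `<path>` cubic bezier, #ff8800→score S524 F2329: (72.124,115.776) → (88.304,113.904) → (126.668,111.599) → (162.164,111.475) → (169.743,116.142)

G21
G90
G0 X72.124 Y115.776
M3 S524
G1 X88.304 Y113.904 F2329
G1 X126.668 Y111.599 F2329
G1 X162.164 Y111.475 F2329
G1 X169.743 Y116.142 F2329
M5
G0 X0.000 Y0.000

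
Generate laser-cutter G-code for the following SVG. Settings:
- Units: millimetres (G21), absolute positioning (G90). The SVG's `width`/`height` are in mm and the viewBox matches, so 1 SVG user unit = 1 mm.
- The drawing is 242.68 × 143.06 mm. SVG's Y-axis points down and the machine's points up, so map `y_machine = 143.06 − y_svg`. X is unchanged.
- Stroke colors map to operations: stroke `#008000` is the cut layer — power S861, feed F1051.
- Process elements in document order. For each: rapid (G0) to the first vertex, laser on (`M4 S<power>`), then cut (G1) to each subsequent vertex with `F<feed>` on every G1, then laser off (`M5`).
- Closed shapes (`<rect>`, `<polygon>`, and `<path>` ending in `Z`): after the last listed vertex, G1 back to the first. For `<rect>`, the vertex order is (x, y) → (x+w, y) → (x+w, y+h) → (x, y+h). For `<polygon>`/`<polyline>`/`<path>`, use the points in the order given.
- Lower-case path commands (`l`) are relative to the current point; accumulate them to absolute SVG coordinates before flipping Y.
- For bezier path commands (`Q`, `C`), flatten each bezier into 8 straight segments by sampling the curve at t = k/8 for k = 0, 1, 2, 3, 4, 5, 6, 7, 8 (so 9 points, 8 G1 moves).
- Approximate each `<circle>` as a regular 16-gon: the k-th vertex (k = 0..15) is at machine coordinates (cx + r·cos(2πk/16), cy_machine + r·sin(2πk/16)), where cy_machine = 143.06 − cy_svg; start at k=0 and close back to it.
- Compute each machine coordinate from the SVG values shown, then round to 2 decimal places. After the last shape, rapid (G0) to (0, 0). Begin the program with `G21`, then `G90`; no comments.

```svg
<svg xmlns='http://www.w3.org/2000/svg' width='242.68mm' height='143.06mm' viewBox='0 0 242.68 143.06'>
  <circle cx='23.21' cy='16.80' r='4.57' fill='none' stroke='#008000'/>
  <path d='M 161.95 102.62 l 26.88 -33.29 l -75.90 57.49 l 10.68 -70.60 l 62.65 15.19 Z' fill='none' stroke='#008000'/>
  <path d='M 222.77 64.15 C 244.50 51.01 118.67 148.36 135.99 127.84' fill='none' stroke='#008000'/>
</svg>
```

viewBox `0 0 242.68 143.06` with mm width/height → 1 unit = 1 mm. Flip: y_m = 143.06 − y_svg.

**Shape 1** — `<circle>` circle, stroke `#008000` → cut (S861, F1051). Machine vertices: (27.78,126.26) → (27.43,128.01) → (26.44,129.49) → (24.96,130.48) → (23.21,130.83) → (21.46,130.48) → (19.98,129.49) → (18.99,128.01) → (18.64,126.26) → (18.99,124.51) → (19.98,123.03) → (21.46,122.04) → (23.21,121.69) → (24.96,122.04) → (26.44,123.03) → (27.43,124.51) → (27.78,126.26). Closed: final G1 returns to the first vertex.

**Shape 2** — `<path>` closed polygon, stroke `#008000` → cut (S861, F1051). Machine vertices: (161.95,40.44) → (188.83,73.73) → (112.93,16.24) → (123.61,86.84) → (186.26,71.65) → (161.95,40.44). Closed: final G1 returns to the first vertex.

**Shape 3** — `<path>` cubic bezier, stroke `#008000` → cut (S861, F1051). Control points (SVG): P0=(222.77,64.15), P1=(244.50,51.01), P2=(118.67,148.36), P3=(135.99,127.84); sampled at t=k/8. Machine vertices: (222.77,78.91) → (224.57,79.10) → (215.94,71.62) → (200.29,59.12) → (181.03,44.30) → (161.57,29.82) → (145.30,18.36) → (135.64,12.60) → (135.99,15.22). Open path.

G21
G90
G0 X27.78 Y126.26
M4 S861
G1 X27.43 Y128.01 F1051
G1 X26.44 Y129.49 F1051
G1 X24.96 Y130.48 F1051
G1 X23.21 Y130.83 F1051
G1 X21.46 Y130.48 F1051
G1 X19.98 Y129.49 F1051
G1 X18.99 Y128.01 F1051
G1 X18.64 Y126.26 F1051
G1 X18.99 Y124.51 F1051
G1 X19.98 Y123.03 F1051
G1 X21.46 Y122.04 F1051
G1 X23.21 Y121.69 F1051
G1 X24.96 Y122.04 F1051
G1 X26.44 Y123.03 F1051
G1 X27.43 Y124.51 F1051
G1 X27.78 Y126.26 F1051
M5
G0 X161.95 Y40.44
M4 S861
G1 X188.83 Y73.73 F1051
G1 X112.93 Y16.24 F1051
G1 X123.61 Y86.84 F1051
G1 X186.26 Y71.65 F1051
G1 X161.95 Y40.44 F1051
M5
G0 X222.77 Y78.91
M4 S861
G1 X224.57 Y79.10 F1051
G1 X215.94 Y71.62 F1051
G1 X200.29 Y59.12 F1051
G1 X181.03 Y44.30 F1051
G1 X161.57 Y29.82 F1051
G1 X145.30 Y18.36 F1051
G1 X135.64 Y12.60 F1051
G1 X135.99 Y15.22 F1051
M5
G0 X0.00 Y0.00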